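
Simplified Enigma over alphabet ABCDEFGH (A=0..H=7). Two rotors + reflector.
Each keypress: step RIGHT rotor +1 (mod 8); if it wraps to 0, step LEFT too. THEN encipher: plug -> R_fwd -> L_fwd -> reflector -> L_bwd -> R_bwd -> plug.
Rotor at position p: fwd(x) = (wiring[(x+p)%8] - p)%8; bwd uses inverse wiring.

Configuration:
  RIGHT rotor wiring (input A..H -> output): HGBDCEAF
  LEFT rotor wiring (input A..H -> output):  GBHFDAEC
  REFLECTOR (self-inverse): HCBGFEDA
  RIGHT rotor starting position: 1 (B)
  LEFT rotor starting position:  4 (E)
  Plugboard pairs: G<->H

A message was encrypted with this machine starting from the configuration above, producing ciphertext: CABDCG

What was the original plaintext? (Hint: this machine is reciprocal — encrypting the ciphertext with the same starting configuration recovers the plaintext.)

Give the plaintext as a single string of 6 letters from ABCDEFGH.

Char 1 ('C'): step: R->2, L=4; C->plug->C->R->A->L->H->refl->A->L'->C->R'->D->plug->D
Char 2 ('A'): step: R->3, L=4; A->plug->A->R->A->L->H->refl->A->L'->C->R'->E->plug->E
Char 3 ('B'): step: R->4, L=4; B->plug->B->R->A->L->H->refl->A->L'->C->R'->F->plug->F
Char 4 ('D'): step: R->5, L=4; D->plug->D->R->C->L->A->refl->H->L'->A->R'->C->plug->C
Char 5 ('C'): step: R->6, L=4; C->plug->C->R->B->L->E->refl->F->L'->F->R'->F->plug->F
Char 6 ('G'): step: R->7, L=4; G->plug->H->R->B->L->E->refl->F->L'->F->R'->G->plug->H

Answer: DEFCFH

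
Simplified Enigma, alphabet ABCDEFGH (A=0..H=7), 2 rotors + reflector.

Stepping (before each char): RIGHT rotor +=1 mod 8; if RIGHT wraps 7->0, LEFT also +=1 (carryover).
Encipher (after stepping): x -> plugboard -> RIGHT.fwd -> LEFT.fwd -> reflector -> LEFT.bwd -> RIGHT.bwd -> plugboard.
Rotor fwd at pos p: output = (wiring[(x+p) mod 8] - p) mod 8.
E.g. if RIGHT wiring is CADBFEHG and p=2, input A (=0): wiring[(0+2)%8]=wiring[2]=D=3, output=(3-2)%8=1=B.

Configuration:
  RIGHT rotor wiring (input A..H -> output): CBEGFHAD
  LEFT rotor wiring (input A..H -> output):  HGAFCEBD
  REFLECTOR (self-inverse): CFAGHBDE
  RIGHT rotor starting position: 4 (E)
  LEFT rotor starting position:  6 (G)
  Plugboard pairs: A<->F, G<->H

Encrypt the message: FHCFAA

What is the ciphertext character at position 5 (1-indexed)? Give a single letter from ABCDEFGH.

Char 1 ('F'): step: R->5, L=6; F->plug->A->R->C->L->B->refl->F->L'->B->R'->G->plug->H
Char 2 ('H'): step: R->6, L=6; H->plug->G->R->H->L->G->refl->D->L'->A->R'->F->plug->A
Char 3 ('C'): step: R->7, L=6; C->plug->C->R->C->L->B->refl->F->L'->B->R'->H->plug->G
Char 4 ('F'): step: R->0, L->7 (L advanced); F->plug->A->R->C->L->H->refl->E->L'->A->R'->G->plug->H
Char 5 ('A'): step: R->1, L=7; A->plug->F->R->H->L->C->refl->A->L'->B->R'->H->plug->G

G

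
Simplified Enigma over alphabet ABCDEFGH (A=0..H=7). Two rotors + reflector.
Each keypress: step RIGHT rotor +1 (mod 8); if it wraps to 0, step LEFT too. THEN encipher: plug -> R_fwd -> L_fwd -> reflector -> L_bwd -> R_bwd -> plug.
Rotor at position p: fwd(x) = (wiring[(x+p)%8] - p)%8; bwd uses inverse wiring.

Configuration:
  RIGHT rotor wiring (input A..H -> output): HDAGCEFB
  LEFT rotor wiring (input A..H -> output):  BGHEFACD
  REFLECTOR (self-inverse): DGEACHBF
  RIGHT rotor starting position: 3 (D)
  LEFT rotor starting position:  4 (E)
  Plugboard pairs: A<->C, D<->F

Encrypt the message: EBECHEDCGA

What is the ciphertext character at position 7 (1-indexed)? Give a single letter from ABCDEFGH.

Char 1 ('E'): step: R->4, L=4; E->plug->E->R->D->L->H->refl->F->L'->E->R'->G->plug->G
Char 2 ('B'): step: R->5, L=4; B->plug->B->R->A->L->B->refl->G->L'->C->R'->D->plug->F
Char 3 ('E'): step: R->6, L=4; E->plug->E->R->C->L->G->refl->B->L'->A->R'->F->plug->D
Char 4 ('C'): step: R->7, L=4; C->plug->A->R->C->L->G->refl->B->L'->A->R'->B->plug->B
Char 5 ('H'): step: R->0, L->5 (L advanced); H->plug->H->R->B->L->F->refl->H->L'->G->R'->D->plug->F
Char 6 ('E'): step: R->1, L=5; E->plug->E->R->D->L->E->refl->C->L'->F->R'->C->plug->A
Char 7 ('D'): step: R->2, L=5; D->plug->F->R->H->L->A->refl->D->L'->A->R'->C->plug->A

A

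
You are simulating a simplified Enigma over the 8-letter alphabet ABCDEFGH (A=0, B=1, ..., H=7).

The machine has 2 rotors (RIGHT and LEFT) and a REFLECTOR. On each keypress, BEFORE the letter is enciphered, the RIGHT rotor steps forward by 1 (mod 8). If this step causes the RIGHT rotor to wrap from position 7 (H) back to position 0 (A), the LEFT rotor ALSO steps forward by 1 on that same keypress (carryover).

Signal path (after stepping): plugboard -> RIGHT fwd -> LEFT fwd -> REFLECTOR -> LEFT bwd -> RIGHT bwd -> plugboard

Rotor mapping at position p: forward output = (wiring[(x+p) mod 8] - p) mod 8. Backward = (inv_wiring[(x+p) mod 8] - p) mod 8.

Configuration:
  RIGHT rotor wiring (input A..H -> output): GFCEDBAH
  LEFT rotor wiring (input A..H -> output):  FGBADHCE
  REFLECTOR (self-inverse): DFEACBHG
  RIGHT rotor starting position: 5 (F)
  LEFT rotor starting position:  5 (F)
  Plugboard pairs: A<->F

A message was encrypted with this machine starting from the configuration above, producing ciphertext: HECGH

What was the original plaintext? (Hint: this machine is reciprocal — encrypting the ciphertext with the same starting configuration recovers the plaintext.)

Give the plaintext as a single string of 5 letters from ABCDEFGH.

Char 1 ('H'): step: R->6, L=5; H->plug->H->R->D->L->A->refl->D->L'->G->R'->F->plug->A
Char 2 ('E'): step: R->7, L=5; E->plug->E->R->F->L->E->refl->C->L'->A->R'->A->plug->F
Char 3 ('C'): step: R->0, L->6 (L advanced); C->plug->C->R->C->L->H->refl->G->L'->B->R'->F->plug->A
Char 4 ('G'): step: R->1, L=6; G->plug->G->R->G->L->F->refl->B->L'->H->R'->F->plug->A
Char 5 ('H'): step: R->2, L=6; H->plug->H->R->D->L->A->refl->D->L'->E->R'->G->plug->G

Answer: AFAAG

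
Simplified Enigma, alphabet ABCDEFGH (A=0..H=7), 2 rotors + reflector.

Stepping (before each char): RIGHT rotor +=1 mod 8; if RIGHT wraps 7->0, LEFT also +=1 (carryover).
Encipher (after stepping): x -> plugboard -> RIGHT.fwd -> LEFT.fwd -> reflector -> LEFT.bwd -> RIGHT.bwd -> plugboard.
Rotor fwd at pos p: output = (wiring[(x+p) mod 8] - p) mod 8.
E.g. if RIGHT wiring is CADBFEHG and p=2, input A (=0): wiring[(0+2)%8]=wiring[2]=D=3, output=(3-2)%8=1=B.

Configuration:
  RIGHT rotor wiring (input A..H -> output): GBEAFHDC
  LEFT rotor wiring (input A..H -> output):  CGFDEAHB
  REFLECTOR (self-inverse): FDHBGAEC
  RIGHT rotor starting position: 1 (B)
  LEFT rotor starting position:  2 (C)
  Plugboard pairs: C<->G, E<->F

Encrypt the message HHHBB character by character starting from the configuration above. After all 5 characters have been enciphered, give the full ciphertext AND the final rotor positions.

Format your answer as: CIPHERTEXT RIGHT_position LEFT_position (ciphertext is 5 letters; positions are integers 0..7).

Answer: GDDFF 6 2

Derivation:
Char 1 ('H'): step: R->2, L=2; H->plug->H->R->H->L->E->refl->G->L'->D->R'->C->plug->G
Char 2 ('H'): step: R->3, L=2; H->plug->H->R->B->L->B->refl->D->L'->A->R'->D->plug->D
Char 3 ('H'): step: R->4, L=2; H->plug->H->R->E->L->F->refl->A->L'->G->R'->D->plug->D
Char 4 ('B'): step: R->5, L=2; B->plug->B->R->G->L->A->refl->F->L'->E->R'->E->plug->F
Char 5 ('B'): step: R->6, L=2; B->plug->B->R->E->L->F->refl->A->L'->G->R'->E->plug->F
Final: ciphertext=GDDFF, RIGHT=6, LEFT=2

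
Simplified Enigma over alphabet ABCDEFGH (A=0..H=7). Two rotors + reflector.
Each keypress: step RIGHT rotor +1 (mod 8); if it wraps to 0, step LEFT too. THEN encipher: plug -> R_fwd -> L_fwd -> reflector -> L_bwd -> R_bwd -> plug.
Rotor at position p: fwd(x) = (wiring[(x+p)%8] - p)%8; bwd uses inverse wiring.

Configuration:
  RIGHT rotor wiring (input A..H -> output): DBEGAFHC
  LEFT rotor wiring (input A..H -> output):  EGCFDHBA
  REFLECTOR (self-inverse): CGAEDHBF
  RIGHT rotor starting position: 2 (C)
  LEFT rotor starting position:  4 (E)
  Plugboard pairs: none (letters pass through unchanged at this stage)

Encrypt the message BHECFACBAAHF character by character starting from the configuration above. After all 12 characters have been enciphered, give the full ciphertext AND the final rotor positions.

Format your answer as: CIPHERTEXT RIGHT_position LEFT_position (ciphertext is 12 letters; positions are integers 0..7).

Answer: DGCBAFBHBECE 6 5

Derivation:
Char 1 ('B'): step: R->3, L=4; B->plug->B->R->F->L->C->refl->A->L'->E->R'->D->plug->D
Char 2 ('H'): step: R->4, L=4; H->plug->H->R->C->L->F->refl->H->L'->A->R'->G->plug->G
Char 3 ('E'): step: R->5, L=4; E->plug->E->R->E->L->A->refl->C->L'->F->R'->C->plug->C
Char 4 ('C'): step: R->6, L=4; C->plug->C->R->F->L->C->refl->A->L'->E->R'->B->plug->B
Char 5 ('F'): step: R->7, L=4; F->plug->F->R->B->L->D->refl->E->L'->D->R'->A->plug->A
Char 6 ('A'): step: R->0, L->5 (L advanced); A->plug->A->R->D->L->H->refl->F->L'->F->R'->F->plug->F
Char 7 ('C'): step: R->1, L=5; C->plug->C->R->F->L->F->refl->H->L'->D->R'->B->plug->B
Char 8 ('B'): step: R->2, L=5; B->plug->B->R->E->L->B->refl->G->L'->H->R'->H->plug->H
Char 9 ('A'): step: R->3, L=5; A->plug->A->R->D->L->H->refl->F->L'->F->R'->B->plug->B
Char 10 ('A'): step: R->4, L=5; A->plug->A->R->E->L->B->refl->G->L'->H->R'->E->plug->E
Char 11 ('H'): step: R->5, L=5; H->plug->H->R->D->L->H->refl->F->L'->F->R'->C->plug->C
Char 12 ('F'): step: R->6, L=5; F->plug->F->R->A->L->C->refl->A->L'->G->R'->E->plug->E
Final: ciphertext=DGCBAFBHBECE, RIGHT=6, LEFT=5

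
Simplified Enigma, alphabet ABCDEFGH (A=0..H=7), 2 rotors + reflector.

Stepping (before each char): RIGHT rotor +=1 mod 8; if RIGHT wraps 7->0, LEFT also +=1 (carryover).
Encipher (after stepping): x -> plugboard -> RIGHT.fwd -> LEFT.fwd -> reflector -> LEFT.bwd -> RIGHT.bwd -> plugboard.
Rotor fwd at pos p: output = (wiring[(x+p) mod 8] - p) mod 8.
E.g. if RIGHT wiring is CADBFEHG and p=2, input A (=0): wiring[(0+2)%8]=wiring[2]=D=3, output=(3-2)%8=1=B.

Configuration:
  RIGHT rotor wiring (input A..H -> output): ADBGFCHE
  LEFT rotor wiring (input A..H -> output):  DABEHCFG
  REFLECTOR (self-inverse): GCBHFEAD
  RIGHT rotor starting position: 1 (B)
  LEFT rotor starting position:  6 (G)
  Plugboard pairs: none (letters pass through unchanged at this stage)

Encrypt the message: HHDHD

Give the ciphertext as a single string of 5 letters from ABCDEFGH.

Answer: EAEFA

Derivation:
Char 1 ('H'): step: R->2, L=6; H->plug->H->R->B->L->A->refl->G->L'->F->R'->E->plug->E
Char 2 ('H'): step: R->3, L=6; H->plug->H->R->G->L->B->refl->C->L'->D->R'->A->plug->A
Char 3 ('D'): step: R->4, L=6; D->plug->D->R->A->L->H->refl->D->L'->E->R'->E->plug->E
Char 4 ('H'): step: R->5, L=6; H->plug->H->R->A->L->H->refl->D->L'->E->R'->F->plug->F
Char 5 ('D'): step: R->6, L=6; D->plug->D->R->F->L->G->refl->A->L'->B->R'->A->plug->A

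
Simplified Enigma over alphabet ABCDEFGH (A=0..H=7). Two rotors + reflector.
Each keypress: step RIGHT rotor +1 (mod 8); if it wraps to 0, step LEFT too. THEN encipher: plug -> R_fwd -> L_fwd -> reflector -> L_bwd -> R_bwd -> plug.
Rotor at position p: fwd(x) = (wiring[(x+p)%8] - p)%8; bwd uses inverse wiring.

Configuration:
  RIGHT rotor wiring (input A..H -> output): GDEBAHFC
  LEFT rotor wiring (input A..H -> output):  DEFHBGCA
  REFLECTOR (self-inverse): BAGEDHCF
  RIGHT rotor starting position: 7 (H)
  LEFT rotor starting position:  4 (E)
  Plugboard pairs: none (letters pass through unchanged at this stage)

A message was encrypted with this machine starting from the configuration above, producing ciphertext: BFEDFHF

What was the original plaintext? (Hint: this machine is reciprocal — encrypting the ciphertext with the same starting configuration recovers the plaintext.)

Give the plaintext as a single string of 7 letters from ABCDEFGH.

Char 1 ('B'): step: R->0, L->5 (L advanced); B->plug->B->R->D->L->G->refl->C->L'->G->R'->A->plug->A
Char 2 ('F'): step: R->1, L=5; F->plug->F->R->E->L->H->refl->F->L'->B->R'->G->plug->G
Char 3 ('E'): step: R->2, L=5; E->plug->E->R->D->L->G->refl->C->L'->G->R'->C->plug->C
Char 4 ('D'): step: R->3, L=5; D->plug->D->R->C->L->D->refl->E->L'->H->R'->E->plug->E
Char 5 ('F'): step: R->4, L=5; F->plug->F->R->H->L->E->refl->D->L'->C->R'->E->plug->E
Char 6 ('H'): step: R->5, L=5; H->plug->H->R->D->L->G->refl->C->L'->G->R'->E->plug->E
Char 7 ('F'): step: R->6, L=5; F->plug->F->R->D->L->G->refl->C->L'->G->R'->E->plug->E

Answer: AGCEEEE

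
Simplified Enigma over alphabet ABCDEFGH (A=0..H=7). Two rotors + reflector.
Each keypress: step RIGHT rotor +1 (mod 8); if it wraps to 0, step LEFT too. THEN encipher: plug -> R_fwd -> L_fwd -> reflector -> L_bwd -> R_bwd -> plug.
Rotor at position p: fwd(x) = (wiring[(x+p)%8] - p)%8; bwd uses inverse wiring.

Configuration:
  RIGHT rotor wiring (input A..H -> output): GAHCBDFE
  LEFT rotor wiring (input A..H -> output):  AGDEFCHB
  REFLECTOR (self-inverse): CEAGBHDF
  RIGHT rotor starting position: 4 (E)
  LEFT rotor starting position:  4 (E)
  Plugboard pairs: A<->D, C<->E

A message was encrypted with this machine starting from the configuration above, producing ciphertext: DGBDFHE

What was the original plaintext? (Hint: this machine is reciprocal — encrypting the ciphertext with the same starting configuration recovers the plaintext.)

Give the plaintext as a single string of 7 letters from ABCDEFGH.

Char 1 ('D'): step: R->5, L=4; D->plug->A->R->G->L->H->refl->F->L'->D->R'->E->plug->C
Char 2 ('G'): step: R->6, L=4; G->plug->G->R->D->L->F->refl->H->L'->G->R'->B->plug->B
Char 3 ('B'): step: R->7, L=4; B->plug->B->R->H->L->A->refl->C->L'->F->R'->A->plug->D
Char 4 ('D'): step: R->0, L->5 (L advanced); D->plug->A->R->G->L->H->refl->F->L'->A->R'->B->plug->B
Char 5 ('F'): step: R->1, L=5; F->plug->F->R->E->L->B->refl->E->L'->C->R'->E->plug->C
Char 6 ('H'): step: R->2, L=5; H->plug->H->R->G->L->H->refl->F->L'->A->R'->B->plug->B
Char 7 ('E'): step: R->3, L=5; E->plug->C->R->A->L->F->refl->H->L'->G->R'->B->plug->B

Answer: CBDBCBB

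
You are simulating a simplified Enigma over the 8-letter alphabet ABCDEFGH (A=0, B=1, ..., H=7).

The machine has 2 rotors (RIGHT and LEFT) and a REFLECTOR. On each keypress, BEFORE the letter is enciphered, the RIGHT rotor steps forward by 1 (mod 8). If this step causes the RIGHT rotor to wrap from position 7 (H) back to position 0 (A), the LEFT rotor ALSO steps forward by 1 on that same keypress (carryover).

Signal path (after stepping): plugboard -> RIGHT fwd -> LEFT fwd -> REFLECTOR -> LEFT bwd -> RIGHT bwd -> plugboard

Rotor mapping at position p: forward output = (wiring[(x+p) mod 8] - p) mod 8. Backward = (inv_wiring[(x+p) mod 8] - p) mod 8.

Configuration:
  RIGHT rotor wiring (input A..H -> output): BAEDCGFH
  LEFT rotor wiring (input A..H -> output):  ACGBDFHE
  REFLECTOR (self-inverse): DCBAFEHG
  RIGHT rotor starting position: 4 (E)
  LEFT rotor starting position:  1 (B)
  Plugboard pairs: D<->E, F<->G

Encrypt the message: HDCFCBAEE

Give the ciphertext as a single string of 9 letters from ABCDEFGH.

Char 1 ('H'): step: R->5, L=1; H->plug->H->R->F->L->G->refl->H->L'->H->R'->F->plug->G
Char 2 ('D'): step: R->6, L=1; D->plug->E->R->G->L->D->refl->A->L'->C->R'->D->plug->E
Char 3 ('C'): step: R->7, L=1; C->plug->C->R->B->L->F->refl->E->L'->E->R'->E->plug->D
Char 4 ('F'): step: R->0, L->2 (L advanced); F->plug->G->R->F->L->C->refl->B->L'->C->R'->E->plug->D
Char 5 ('C'): step: R->1, L=2; C->plug->C->R->C->L->B->refl->C->L'->F->R'->E->plug->D
Char 6 ('B'): step: R->2, L=2; B->plug->B->R->B->L->H->refl->G->L'->G->R'->H->plug->H
Char 7 ('A'): step: R->3, L=2; A->plug->A->R->A->L->E->refl->F->L'->E->R'->E->plug->D
Char 8 ('E'): step: R->4, L=2; E->plug->D->R->D->L->D->refl->A->L'->H->R'->H->plug->H
Char 9 ('E'): step: R->5, L=2; E->plug->D->R->E->L->F->refl->E->L'->A->R'->B->plug->B

Answer: GEDDDHDHB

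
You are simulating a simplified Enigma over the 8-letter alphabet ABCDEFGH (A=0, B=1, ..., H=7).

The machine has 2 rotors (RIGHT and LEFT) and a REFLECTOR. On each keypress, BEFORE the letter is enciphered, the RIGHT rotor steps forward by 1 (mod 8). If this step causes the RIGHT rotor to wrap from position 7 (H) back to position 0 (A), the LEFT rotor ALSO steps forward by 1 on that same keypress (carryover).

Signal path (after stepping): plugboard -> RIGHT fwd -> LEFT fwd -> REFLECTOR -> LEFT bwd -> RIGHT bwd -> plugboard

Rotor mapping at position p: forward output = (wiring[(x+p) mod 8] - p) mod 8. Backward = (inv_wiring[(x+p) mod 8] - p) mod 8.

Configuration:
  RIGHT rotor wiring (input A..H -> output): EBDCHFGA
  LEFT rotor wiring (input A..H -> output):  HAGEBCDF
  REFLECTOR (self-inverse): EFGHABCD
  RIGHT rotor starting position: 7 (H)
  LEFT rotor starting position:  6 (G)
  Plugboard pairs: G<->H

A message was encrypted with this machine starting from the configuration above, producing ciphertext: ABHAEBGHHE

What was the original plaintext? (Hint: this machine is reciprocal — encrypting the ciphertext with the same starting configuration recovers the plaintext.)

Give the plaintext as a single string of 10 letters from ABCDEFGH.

Char 1 ('A'): step: R->0, L->7 (L advanced); A->plug->A->R->E->L->F->refl->B->L'->C->R'->D->plug->D
Char 2 ('B'): step: R->1, L=7; B->plug->B->R->C->L->B->refl->F->L'->E->R'->E->plug->E
Char 3 ('H'): step: R->2, L=7; H->plug->G->R->C->L->B->refl->F->L'->E->R'->E->plug->E
Char 4 ('A'): step: R->3, L=7; A->plug->A->R->H->L->E->refl->A->L'->B->R'->F->plug->F
Char 5 ('E'): step: R->4, L=7; E->plug->E->R->A->L->G->refl->C->L'->F->R'->F->plug->F
Char 6 ('B'): step: R->5, L=7; B->plug->B->R->B->L->A->refl->E->L'->H->R'->D->plug->D
Char 7 ('G'): step: R->6, L=7; G->plug->H->R->H->L->E->refl->A->L'->B->R'->G->plug->H
Char 8 ('H'): step: R->7, L=7; H->plug->G->R->G->L->D->refl->H->L'->D->R'->E->plug->E
Char 9 ('H'): step: R->0, L->0 (L advanced); H->plug->G->R->G->L->D->refl->H->L'->A->R'->H->plug->G
Char 10 ('E'): step: R->1, L=0; E->plug->E->R->E->L->B->refl->F->L'->H->R'->G->plug->H

Answer: DEEFFDHEGH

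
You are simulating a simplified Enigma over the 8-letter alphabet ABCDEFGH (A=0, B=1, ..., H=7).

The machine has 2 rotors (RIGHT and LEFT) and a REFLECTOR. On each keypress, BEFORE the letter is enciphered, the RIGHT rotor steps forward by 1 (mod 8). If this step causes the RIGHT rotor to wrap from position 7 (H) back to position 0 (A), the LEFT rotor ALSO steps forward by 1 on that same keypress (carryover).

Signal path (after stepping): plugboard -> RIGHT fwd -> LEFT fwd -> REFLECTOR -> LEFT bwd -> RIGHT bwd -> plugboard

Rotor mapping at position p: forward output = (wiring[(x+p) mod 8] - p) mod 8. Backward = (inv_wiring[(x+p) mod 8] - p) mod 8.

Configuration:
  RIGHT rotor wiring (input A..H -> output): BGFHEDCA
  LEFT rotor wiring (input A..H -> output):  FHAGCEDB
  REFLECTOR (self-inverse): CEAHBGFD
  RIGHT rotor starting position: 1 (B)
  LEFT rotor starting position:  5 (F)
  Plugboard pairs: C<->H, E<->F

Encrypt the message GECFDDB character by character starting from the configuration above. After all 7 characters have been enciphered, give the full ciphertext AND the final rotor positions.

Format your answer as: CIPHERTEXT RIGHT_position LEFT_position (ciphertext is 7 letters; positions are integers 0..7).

Char 1 ('G'): step: R->2, L=5; G->plug->G->R->H->L->F->refl->G->L'->B->R'->D->plug->D
Char 2 ('E'): step: R->3, L=5; E->plug->F->R->G->L->B->refl->E->L'->C->R'->H->plug->C
Char 3 ('C'): step: R->4, L=5; C->plug->H->R->D->L->A->refl->C->L'->E->R'->D->plug->D
Char 4 ('F'): step: R->5, L=5; F->plug->E->R->B->L->G->refl->F->L'->H->R'->H->plug->C
Char 5 ('D'): step: R->6, L=5; D->plug->D->R->A->L->H->refl->D->L'->F->R'->H->plug->C
Char 6 ('D'): step: R->7, L=5; D->plug->D->R->G->L->B->refl->E->L'->C->R'->B->plug->B
Char 7 ('B'): step: R->0, L->6 (L advanced); B->plug->B->R->G->L->E->refl->B->L'->D->R'->F->plug->E
Final: ciphertext=DCDCCBE, RIGHT=0, LEFT=6

Answer: DCDCCBE 0 6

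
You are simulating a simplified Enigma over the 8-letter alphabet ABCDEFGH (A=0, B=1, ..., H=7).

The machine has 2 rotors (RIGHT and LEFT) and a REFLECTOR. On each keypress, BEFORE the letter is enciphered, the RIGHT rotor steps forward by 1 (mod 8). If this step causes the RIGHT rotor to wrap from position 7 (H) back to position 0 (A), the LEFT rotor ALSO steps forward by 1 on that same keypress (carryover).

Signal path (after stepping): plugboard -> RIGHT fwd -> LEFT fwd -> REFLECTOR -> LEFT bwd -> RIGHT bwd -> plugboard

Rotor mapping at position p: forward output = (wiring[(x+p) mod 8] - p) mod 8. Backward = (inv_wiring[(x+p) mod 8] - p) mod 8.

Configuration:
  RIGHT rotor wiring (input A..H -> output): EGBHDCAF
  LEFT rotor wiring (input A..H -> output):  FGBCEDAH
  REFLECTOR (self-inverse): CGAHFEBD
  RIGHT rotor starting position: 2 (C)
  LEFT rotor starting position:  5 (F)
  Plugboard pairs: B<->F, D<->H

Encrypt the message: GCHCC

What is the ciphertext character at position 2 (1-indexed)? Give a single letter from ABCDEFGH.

Char 1 ('G'): step: R->3, L=5; G->plug->G->R->D->L->A->refl->C->L'->C->R'->E->plug->E
Char 2 ('C'): step: R->4, L=5; C->plug->C->R->E->L->B->refl->G->L'->A->R'->E->plug->E

E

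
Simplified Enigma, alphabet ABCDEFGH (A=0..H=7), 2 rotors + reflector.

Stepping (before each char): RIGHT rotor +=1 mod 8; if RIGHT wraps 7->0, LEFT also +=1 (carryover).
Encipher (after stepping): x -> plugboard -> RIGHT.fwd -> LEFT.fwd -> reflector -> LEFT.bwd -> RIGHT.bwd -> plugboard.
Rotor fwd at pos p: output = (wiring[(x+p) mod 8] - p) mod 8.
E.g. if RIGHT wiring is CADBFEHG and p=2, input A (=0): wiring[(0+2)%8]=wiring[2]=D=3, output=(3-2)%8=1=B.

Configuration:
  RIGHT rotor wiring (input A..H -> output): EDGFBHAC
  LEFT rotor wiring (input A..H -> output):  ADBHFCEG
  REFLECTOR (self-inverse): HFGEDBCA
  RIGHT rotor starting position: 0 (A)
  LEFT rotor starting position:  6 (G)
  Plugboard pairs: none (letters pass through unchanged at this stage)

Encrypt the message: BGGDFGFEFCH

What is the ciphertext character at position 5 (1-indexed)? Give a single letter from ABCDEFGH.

Char 1 ('B'): step: R->1, L=6; B->plug->B->R->F->L->B->refl->F->L'->D->R'->H->plug->H
Char 2 ('G'): step: R->2, L=6; G->plug->G->R->C->L->C->refl->G->L'->A->R'->F->plug->F
Char 3 ('G'): step: R->3, L=6; G->plug->G->R->A->L->G->refl->C->L'->C->R'->A->plug->A
Char 4 ('D'): step: R->4, L=6; D->plug->D->R->G->L->H->refl->A->L'->B->R'->H->plug->H
Char 5 ('F'): step: R->5, L=6; F->plug->F->R->B->L->A->refl->H->L'->G->R'->E->plug->E

E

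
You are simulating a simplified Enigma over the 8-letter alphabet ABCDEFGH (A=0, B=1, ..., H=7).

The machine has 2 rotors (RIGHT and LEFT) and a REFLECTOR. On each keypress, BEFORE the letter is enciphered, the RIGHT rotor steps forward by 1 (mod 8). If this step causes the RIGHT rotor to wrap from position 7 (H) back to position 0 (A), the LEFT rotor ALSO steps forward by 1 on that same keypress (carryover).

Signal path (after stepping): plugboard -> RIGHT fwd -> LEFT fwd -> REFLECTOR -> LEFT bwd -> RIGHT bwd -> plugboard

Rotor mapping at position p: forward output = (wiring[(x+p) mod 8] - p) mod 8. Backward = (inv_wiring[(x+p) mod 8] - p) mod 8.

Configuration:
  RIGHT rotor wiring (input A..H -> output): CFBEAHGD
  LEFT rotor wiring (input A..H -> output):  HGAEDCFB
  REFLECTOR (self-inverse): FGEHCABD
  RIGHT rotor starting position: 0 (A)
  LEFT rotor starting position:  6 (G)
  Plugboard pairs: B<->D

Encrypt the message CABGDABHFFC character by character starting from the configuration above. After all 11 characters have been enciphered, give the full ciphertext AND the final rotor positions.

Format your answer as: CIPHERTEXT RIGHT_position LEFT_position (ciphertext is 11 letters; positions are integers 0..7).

Answer: EEHCEHEFDEA 3 7

Derivation:
Char 1 ('C'): step: R->1, L=6; C->plug->C->R->D->L->A->refl->F->L'->G->R'->E->plug->E
Char 2 ('A'): step: R->2, L=6; A->plug->A->R->H->L->E->refl->C->L'->E->R'->E->plug->E
Char 3 ('B'): step: R->3, L=6; B->plug->D->R->D->L->A->refl->F->L'->G->R'->H->plug->H
Char 4 ('G'): step: R->4, L=6; G->plug->G->R->F->L->G->refl->B->L'->C->R'->C->plug->C
Char 5 ('D'): step: R->5, L=6; D->plug->B->R->B->L->D->refl->H->L'->A->R'->E->plug->E
Char 6 ('A'): step: R->6, L=6; A->plug->A->R->A->L->H->refl->D->L'->B->R'->H->plug->H
Char 7 ('B'): step: R->7, L=6; B->plug->D->R->C->L->B->refl->G->L'->F->R'->E->plug->E
Char 8 ('H'): step: R->0, L->7 (L advanced); H->plug->H->R->D->L->B->refl->G->L'->H->R'->F->plug->F
Char 9 ('F'): step: R->1, L=7; F->plug->F->R->F->L->E->refl->C->L'->A->R'->B->plug->D
Char 10 ('F'): step: R->2, L=7; F->plug->F->R->B->L->A->refl->F->L'->E->R'->E->plug->E
Char 11 ('C'): step: R->3, L=7; C->plug->C->R->E->L->F->refl->A->L'->B->R'->A->plug->A
Final: ciphertext=EEHCEHEFDEA, RIGHT=3, LEFT=7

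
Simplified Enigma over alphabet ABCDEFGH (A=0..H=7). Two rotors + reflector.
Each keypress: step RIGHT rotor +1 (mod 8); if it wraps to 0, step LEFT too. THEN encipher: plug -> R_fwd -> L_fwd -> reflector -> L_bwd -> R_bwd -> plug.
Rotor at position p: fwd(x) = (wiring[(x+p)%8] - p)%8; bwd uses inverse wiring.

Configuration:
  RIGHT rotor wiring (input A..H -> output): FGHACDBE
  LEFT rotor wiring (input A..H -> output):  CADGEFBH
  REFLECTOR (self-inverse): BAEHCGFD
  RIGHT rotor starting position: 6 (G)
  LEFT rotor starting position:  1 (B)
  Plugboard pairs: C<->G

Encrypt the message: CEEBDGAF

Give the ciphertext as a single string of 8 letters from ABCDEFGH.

Char 1 ('C'): step: R->7, L=1; C->plug->G->R->E->L->E->refl->C->L'->B->R'->E->plug->E
Char 2 ('E'): step: R->0, L->2 (L advanced); E->plug->E->R->C->L->C->refl->E->L'->B->R'->G->plug->C
Char 3 ('E'): step: R->1, L=2; E->plug->E->R->C->L->C->refl->E->L'->B->R'->D->plug->D
Char 4 ('B'): step: R->2, L=2; B->plug->B->R->G->L->A->refl->B->L'->A->R'->C->plug->G
Char 5 ('D'): step: R->3, L=2; D->plug->D->R->G->L->A->refl->B->L'->A->R'->C->plug->G
Char 6 ('G'): step: R->4, L=2; G->plug->C->R->F->L->F->refl->G->L'->H->R'->B->plug->B
Char 7 ('A'): step: R->5, L=2; A->plug->A->R->G->L->A->refl->B->L'->A->R'->D->plug->D
Char 8 ('F'): step: R->6, L=2; F->plug->F->R->C->L->C->refl->E->L'->B->R'->E->plug->E

Answer: ECDGGBDE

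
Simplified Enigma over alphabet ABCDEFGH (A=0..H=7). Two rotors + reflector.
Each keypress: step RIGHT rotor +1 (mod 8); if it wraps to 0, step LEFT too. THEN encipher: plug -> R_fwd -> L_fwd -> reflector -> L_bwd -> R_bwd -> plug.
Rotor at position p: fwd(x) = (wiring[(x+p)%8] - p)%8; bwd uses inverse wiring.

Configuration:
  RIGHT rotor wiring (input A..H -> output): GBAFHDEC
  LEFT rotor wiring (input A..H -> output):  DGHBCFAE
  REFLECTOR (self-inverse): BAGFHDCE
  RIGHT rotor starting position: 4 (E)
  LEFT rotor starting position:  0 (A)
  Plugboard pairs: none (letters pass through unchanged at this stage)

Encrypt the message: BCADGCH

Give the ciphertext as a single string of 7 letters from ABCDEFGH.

Answer: HHEGBGB

Derivation:
Char 1 ('B'): step: R->5, L=0; B->plug->B->R->H->L->E->refl->H->L'->C->R'->H->plug->H
Char 2 ('C'): step: R->6, L=0; C->plug->C->R->A->L->D->refl->F->L'->F->R'->H->plug->H
Char 3 ('A'): step: R->7, L=0; A->plug->A->R->D->L->B->refl->A->L'->G->R'->E->plug->E
Char 4 ('D'): step: R->0, L->1 (L advanced); D->plug->D->R->F->L->H->refl->E->L'->E->R'->G->plug->G
Char 5 ('G'): step: R->1, L=1; G->plug->G->R->B->L->G->refl->C->L'->H->R'->B->plug->B
Char 6 ('C'): step: R->2, L=1; C->plug->C->R->F->L->H->refl->E->L'->E->R'->G->plug->G
Char 7 ('H'): step: R->3, L=1; H->plug->H->R->F->L->H->refl->E->L'->E->R'->B->plug->B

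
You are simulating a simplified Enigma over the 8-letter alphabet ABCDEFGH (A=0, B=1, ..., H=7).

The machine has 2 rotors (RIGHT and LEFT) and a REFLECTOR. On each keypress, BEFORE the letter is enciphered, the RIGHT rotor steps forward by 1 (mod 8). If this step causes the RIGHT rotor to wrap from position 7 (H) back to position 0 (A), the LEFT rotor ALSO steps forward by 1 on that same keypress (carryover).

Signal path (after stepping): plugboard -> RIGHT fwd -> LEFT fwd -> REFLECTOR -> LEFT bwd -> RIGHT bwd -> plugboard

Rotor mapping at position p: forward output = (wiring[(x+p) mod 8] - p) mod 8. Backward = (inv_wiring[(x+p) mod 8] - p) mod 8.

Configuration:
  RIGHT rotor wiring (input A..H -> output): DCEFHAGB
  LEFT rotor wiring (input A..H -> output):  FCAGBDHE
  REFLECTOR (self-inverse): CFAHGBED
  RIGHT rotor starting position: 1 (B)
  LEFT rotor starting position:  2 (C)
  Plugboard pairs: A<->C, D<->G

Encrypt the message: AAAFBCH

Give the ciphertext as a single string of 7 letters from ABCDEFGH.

Char 1 ('A'): step: R->2, L=2; A->plug->C->R->F->L->C->refl->A->L'->H->R'->F->plug->F
Char 2 ('A'): step: R->3, L=2; A->plug->C->R->F->L->C->refl->A->L'->H->R'->G->plug->D
Char 3 ('A'): step: R->4, L=2; A->plug->C->R->C->L->H->refl->D->L'->G->R'->F->plug->F
Char 4 ('F'): step: R->5, L=2; F->plug->F->R->H->L->A->refl->C->L'->F->R'->E->plug->E
Char 5 ('B'): step: R->6, L=2; B->plug->B->R->D->L->B->refl->F->L'->E->R'->D->plug->G
Char 6 ('C'): step: R->7, L=2; C->plug->A->R->C->L->H->refl->D->L'->G->R'->E->plug->E
Char 7 ('H'): step: R->0, L->3 (L advanced); H->plug->H->R->B->L->G->refl->E->L'->D->R'->A->plug->C

Answer: FDFEGEC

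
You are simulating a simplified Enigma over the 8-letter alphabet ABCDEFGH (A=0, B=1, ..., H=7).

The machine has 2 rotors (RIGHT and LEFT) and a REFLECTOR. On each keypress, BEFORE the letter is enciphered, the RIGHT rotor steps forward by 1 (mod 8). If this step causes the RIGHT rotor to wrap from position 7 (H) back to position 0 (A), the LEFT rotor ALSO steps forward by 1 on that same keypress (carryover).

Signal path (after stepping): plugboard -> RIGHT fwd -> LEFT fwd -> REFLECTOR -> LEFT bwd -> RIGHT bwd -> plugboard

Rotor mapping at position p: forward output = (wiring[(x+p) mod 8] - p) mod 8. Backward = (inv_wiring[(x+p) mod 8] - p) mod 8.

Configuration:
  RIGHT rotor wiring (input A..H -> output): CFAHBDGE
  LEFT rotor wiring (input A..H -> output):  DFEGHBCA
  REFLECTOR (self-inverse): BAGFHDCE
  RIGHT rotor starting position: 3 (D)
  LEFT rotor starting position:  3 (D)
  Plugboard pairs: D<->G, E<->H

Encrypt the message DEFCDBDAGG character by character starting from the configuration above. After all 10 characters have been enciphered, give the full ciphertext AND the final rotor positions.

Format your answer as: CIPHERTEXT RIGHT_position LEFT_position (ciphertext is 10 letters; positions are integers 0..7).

Char 1 ('D'): step: R->4, L=3; D->plug->G->R->E->L->F->refl->D->L'->A->R'->D->plug->G
Char 2 ('E'): step: R->5, L=3; E->plug->H->R->E->L->F->refl->D->L'->A->R'->E->plug->H
Char 3 ('F'): step: R->6, L=3; F->plug->F->R->B->L->E->refl->H->L'->D->R'->G->plug->D
Char 4 ('C'): step: R->7, L=3; C->plug->C->R->G->L->C->refl->G->L'->C->R'->F->plug->F
Char 5 ('D'): step: R->0, L->4 (L advanced); D->plug->G->R->G->L->A->refl->B->L'->F->R'->B->plug->B
Char 6 ('B'): step: R->1, L=4; B->plug->B->R->H->L->C->refl->G->L'->C->R'->E->plug->H
Char 7 ('D'): step: R->2, L=4; D->plug->G->R->A->L->D->refl->F->L'->B->R'->D->plug->G
Char 8 ('A'): step: R->3, L=4; A->plug->A->R->E->L->H->refl->E->L'->D->R'->D->plug->G
Char 9 ('G'): step: R->4, L=4; G->plug->D->R->A->L->D->refl->F->L'->B->R'->F->plug->F
Char 10 ('G'): step: R->5, L=4; G->plug->D->R->F->L->B->refl->A->L'->G->R'->A->plug->A
Final: ciphertext=GHDFBHGGFA, RIGHT=5, LEFT=4

Answer: GHDFBHGGFA 5 4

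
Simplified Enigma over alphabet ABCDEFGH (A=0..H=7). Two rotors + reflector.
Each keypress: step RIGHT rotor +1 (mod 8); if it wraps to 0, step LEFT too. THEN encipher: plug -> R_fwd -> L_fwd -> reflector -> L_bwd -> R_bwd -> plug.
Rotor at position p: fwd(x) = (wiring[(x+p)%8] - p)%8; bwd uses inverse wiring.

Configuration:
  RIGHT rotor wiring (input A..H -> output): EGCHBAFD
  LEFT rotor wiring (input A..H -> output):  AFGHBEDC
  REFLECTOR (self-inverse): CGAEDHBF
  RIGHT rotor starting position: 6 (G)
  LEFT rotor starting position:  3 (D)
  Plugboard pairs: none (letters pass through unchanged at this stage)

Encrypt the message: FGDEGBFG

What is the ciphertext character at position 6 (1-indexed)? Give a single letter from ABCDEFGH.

Char 1 ('F'): step: R->7, L=3; F->plug->F->R->C->L->B->refl->G->L'->B->R'->G->plug->G
Char 2 ('G'): step: R->0, L->4 (L advanced); G->plug->G->R->F->L->B->refl->G->L'->D->R'->H->plug->H
Char 3 ('D'): step: R->1, L=4; D->plug->D->R->A->L->F->refl->H->L'->C->R'->G->plug->G
Char 4 ('E'): step: R->2, L=4; E->plug->E->R->D->L->G->refl->B->L'->F->R'->B->plug->B
Char 5 ('G'): step: R->3, L=4; G->plug->G->R->D->L->G->refl->B->L'->F->R'->C->plug->C
Char 6 ('B'): step: R->4, L=4; B->plug->B->R->E->L->E->refl->D->L'->H->R'->D->plug->D

D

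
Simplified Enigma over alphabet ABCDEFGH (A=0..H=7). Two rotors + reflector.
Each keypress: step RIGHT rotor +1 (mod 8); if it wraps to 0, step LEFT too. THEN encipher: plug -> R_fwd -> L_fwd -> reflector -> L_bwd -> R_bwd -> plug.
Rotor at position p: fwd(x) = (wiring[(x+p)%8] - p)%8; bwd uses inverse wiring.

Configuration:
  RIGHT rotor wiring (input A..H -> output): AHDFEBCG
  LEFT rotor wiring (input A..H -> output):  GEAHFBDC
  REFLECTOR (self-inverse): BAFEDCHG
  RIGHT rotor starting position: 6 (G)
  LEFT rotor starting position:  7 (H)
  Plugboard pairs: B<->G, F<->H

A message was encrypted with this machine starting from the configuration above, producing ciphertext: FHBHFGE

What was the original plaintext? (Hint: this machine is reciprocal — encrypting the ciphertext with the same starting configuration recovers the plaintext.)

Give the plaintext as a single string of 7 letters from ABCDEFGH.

Char 1 ('F'): step: R->7, L=7; F->plug->H->R->D->L->B->refl->A->L'->E->R'->D->plug->D
Char 2 ('H'): step: R->0, L->0 (L advanced); H->plug->F->R->B->L->E->refl->D->L'->G->R'->H->plug->F
Char 3 ('B'): step: R->1, L=0; B->plug->G->R->F->L->B->refl->A->L'->C->R'->B->plug->G
Char 4 ('H'): step: R->2, L=0; H->plug->F->R->E->L->F->refl->C->L'->H->R'->D->plug->D
Char 5 ('F'): step: R->3, L=0; F->plug->H->R->A->L->G->refl->H->L'->D->R'->E->plug->E
Char 6 ('G'): step: R->4, L=0; G->plug->B->R->F->L->B->refl->A->L'->C->R'->D->plug->D
Char 7 ('E'): step: R->5, L=0; E->plug->E->R->C->L->A->refl->B->L'->F->R'->B->plug->G

Answer: DFGDEDG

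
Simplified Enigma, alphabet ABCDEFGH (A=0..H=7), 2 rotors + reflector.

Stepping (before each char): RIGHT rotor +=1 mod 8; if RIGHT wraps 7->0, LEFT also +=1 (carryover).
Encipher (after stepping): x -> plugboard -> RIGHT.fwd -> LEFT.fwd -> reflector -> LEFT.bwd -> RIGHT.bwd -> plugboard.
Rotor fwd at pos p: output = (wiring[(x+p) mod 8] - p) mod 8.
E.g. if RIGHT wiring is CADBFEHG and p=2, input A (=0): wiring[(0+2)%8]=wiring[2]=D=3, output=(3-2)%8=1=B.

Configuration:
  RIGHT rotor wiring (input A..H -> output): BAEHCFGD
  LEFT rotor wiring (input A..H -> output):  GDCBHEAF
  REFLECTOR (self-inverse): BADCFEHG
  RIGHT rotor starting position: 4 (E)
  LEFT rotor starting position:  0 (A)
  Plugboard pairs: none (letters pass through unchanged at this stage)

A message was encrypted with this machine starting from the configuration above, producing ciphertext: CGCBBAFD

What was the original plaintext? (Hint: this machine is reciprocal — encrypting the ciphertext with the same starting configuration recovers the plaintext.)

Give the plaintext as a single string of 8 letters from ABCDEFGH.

Char 1 ('C'): step: R->5, L=0; C->plug->C->R->G->L->A->refl->B->L'->D->R'->E->plug->E
Char 2 ('G'): step: R->6, L=0; G->plug->G->R->E->L->H->refl->G->L'->A->R'->A->plug->A
Char 3 ('C'): step: R->7, L=0; C->plug->C->R->B->L->D->refl->C->L'->C->R'->B->plug->B
Char 4 ('B'): step: R->0, L->1 (L advanced); B->plug->B->R->A->L->C->refl->D->L'->E->R'->C->plug->C
Char 5 ('B'): step: R->1, L=1; B->plug->B->R->D->L->G->refl->H->L'->F->R'->F->plug->F
Char 6 ('A'): step: R->2, L=1; A->plug->A->R->C->L->A->refl->B->L'->B->R'->F->plug->F
Char 7 ('F'): step: R->3, L=1; F->plug->F->R->G->L->E->refl->F->L'->H->R'->B->plug->B
Char 8 ('D'): step: R->4, L=1; D->plug->D->R->H->L->F->refl->E->L'->G->R'->A->plug->A

Answer: EABCFFBA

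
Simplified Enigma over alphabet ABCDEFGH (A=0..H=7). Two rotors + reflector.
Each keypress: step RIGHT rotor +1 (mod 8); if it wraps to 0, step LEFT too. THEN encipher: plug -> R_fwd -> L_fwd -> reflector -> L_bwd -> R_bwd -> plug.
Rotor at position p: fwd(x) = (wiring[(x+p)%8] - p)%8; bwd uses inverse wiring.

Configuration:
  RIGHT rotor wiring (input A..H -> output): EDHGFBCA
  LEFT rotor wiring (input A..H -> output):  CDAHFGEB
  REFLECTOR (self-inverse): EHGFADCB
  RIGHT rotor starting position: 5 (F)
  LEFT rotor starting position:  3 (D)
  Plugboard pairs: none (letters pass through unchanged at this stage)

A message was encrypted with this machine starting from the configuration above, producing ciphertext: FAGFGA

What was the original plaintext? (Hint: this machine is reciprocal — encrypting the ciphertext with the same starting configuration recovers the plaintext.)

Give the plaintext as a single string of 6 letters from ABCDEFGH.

Answer: CCDDFD

Derivation:
Char 1 ('F'): step: R->6, L=3; F->plug->F->R->A->L->E->refl->A->L'->G->R'->C->plug->C
Char 2 ('A'): step: R->7, L=3; A->plug->A->R->B->L->C->refl->G->L'->E->R'->C->plug->C
Char 3 ('G'): step: R->0, L->4 (L advanced); G->plug->G->R->C->L->A->refl->E->L'->G->R'->D->plug->D
Char 4 ('F'): step: R->1, L=4; F->plug->F->R->B->L->C->refl->G->L'->E->R'->D->plug->D
Char 5 ('G'): step: R->2, L=4; G->plug->G->R->C->L->A->refl->E->L'->G->R'->F->plug->F
Char 6 ('A'): step: R->3, L=4; A->plug->A->R->D->L->F->refl->D->L'->H->R'->D->plug->D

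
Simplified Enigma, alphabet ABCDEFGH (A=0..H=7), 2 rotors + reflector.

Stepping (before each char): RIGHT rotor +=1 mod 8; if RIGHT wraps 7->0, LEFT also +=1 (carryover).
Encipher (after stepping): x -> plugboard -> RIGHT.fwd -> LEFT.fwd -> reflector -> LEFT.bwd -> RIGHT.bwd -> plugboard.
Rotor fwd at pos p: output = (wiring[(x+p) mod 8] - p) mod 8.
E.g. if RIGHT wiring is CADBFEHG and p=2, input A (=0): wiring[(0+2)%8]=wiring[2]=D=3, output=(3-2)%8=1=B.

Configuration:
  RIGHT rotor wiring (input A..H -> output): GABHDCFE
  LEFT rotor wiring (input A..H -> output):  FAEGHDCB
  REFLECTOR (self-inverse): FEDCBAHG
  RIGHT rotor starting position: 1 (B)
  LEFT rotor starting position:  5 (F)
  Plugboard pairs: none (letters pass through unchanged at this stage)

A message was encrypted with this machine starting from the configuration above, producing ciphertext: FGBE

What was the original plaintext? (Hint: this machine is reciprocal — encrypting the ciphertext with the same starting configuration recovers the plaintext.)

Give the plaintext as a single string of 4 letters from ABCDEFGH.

Answer: HBED

Derivation:
Char 1 ('F'): step: R->2, L=5; F->plug->F->R->C->L->E->refl->B->L'->G->R'->H->plug->H
Char 2 ('G'): step: R->3, L=5; G->plug->G->R->F->L->H->refl->G->L'->A->R'->B->plug->B
Char 3 ('B'): step: R->4, L=5; B->plug->B->R->G->L->B->refl->E->L'->C->R'->E->plug->E
Char 4 ('E'): step: R->5, L=5; E->plug->E->R->D->L->A->refl->F->L'->B->R'->D->plug->D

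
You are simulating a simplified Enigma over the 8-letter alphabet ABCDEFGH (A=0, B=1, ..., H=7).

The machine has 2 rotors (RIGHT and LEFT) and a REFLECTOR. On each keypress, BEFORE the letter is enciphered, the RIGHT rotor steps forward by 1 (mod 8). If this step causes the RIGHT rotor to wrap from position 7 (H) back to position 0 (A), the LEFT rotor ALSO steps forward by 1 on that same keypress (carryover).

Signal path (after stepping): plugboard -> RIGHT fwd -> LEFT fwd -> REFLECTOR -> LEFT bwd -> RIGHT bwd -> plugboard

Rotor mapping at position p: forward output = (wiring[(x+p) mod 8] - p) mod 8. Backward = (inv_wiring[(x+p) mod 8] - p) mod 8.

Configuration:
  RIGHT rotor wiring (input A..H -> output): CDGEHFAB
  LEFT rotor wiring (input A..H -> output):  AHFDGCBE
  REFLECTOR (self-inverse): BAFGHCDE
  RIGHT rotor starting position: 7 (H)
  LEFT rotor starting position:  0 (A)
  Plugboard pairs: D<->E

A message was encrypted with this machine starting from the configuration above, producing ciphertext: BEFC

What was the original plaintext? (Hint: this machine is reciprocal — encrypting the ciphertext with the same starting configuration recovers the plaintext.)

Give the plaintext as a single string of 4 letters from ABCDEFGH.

Char 1 ('B'): step: R->0, L->1 (L advanced); B->plug->B->R->D->L->F->refl->C->L'->C->R'->A->plug->A
Char 2 ('E'): step: R->1, L=1; E->plug->D->R->G->L->D->refl->G->L'->A->R'->G->plug->G
Char 3 ('F'): step: R->2, L=1; F->plug->F->R->H->L->H->refl->E->L'->B->R'->H->plug->H
Char 4 ('C'): step: R->3, L=1; C->plug->C->R->C->L->C->refl->F->L'->D->R'->H->plug->H

Answer: AGHH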